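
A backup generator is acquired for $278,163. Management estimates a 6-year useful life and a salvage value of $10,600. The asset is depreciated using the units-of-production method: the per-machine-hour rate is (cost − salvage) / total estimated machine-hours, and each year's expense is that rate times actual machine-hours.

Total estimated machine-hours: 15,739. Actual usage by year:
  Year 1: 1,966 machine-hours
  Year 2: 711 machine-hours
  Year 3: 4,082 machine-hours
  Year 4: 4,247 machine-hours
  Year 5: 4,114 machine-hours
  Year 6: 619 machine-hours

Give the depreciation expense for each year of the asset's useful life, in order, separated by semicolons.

Depreciable base = $278,163 − $10,600 = $267,563.
Rate = $267,563 / 15,739 machine-hours = $17 per machine-hour.
Year 1: 1,966 × $17 = $33,422. Book value $244,741.
Year 2: 711 × $17 = $12,087. Book value $232,654.
Year 3: 4,082 × $17 = $69,394. Book value $163,260.
Year 4: 4,247 × $17 = $72,199. Book value $91,061.
Year 5: 4,114 × $17 = $69,938. Book value $21,123.
Year 6: 619 × $17 = $10,523. Book value $10,600.

$33,422; $12,087; $69,394; $72,199; $69,938; $10,523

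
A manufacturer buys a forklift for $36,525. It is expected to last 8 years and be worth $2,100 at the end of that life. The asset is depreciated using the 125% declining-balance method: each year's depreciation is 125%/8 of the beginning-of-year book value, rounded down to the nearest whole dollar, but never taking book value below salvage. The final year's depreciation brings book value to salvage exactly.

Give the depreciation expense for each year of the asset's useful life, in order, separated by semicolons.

$5,707; $4,815; $4,062; $3,428; $2,892; $2,440; $2,059; $9,022

Depreciable base = $36,525 − $2,100 = $34,425.
Year 1: ⌊$36,525 × 125%/8⌋ = $5,707. Book value $30,818.
Year 2: ⌊$30,818 × 125%/8⌋ = $4,815. Book value $26,003.
Year 3: ⌊$26,003 × 125%/8⌋ = $4,062. Book value $21,941.
Year 4: ⌊$21,941 × 125%/8⌋ = $3,428. Book value $18,513.
Year 5: ⌊$18,513 × 125%/8⌋ = $2,892. Book value $15,621.
Year 6: ⌊$15,621 × 125%/8⌋ = $2,440. Book value $13,181.
Year 7: ⌊$13,181 × 125%/8⌋ = $2,059. Book value $11,122.
Year 8 (final): $11,122 − $2,100 = $9,022. Book value $2,100.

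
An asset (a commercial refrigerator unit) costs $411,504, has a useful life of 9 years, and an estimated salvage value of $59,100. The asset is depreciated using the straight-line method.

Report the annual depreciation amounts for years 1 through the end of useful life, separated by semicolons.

Depreciable base = $411,504 − $59,100 = $352,404.
Annual expense = $352,404 / 9 = $39,156.
End of year 1: book value $372,348.
End of year 2: book value $333,192.
End of year 3: book value $294,036.
End of year 4: book value $254,880.
End of year 5: book value $215,724.
End of year 6: book value $176,568.
End of year 7: book value $137,412.
End of year 8: book value $98,256.
End of year 9: book value $59,100.

$39,156; $39,156; $39,156; $39,156; $39,156; $39,156; $39,156; $39,156; $39,156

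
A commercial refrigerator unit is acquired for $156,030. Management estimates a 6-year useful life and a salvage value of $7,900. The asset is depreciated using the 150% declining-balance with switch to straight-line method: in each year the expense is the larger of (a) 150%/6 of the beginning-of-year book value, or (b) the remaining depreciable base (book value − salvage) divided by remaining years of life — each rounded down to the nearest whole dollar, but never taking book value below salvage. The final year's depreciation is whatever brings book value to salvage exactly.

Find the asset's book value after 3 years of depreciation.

Depreciable base = $156,030 − $7,900 = $148,130.
Year 1: DB = ⌊$156,030 × 150%/6⌋ = $39,007; SL = ⌊$148,130/6⌋ = $24,688 → take DB $39,007. Book value $117,023.
Year 2: DB = ⌊$117,023 × 150%/6⌋ = $29,255; SL = ⌊$109,123/5⌋ = $21,824 → take DB $29,255. Book value $87,768.
Year 3: DB = ⌊$87,768 × 150%/6⌋ = $21,942; SL = ⌊$79,868/4⌋ = $19,967 → take DB $21,942. Book value $65,826.

$65,826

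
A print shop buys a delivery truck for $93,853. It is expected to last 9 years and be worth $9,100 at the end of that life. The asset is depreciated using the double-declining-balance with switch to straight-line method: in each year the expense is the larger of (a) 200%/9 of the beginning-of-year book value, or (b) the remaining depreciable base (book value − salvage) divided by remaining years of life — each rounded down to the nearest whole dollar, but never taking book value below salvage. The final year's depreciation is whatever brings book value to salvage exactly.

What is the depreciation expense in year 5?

$7,632

Depreciable base = $93,853 − $9,100 = $84,753.
Year 1: DB = ⌊$93,853 × 200%/9⌋ = $20,856; SL = ⌊$84,753/9⌋ = $9,417 → take DB $20,856. Book value $72,997.
Year 2: DB = ⌊$72,997 × 200%/9⌋ = $16,221; SL = ⌊$63,897/8⌋ = $7,987 → take DB $16,221. Book value $56,776.
Year 3: DB = ⌊$56,776 × 200%/9⌋ = $12,616; SL = ⌊$47,676/7⌋ = $6,810 → take DB $12,616. Book value $44,160.
Year 4: DB = ⌊$44,160 × 200%/9⌋ = $9,813; SL = ⌊$35,060/6⌋ = $5,843 → take DB $9,813. Book value $34,347.
Year 5: DB = ⌊$34,347 × 200%/9⌋ = $7,632; SL = ⌊$25,247/5⌋ = $5,049 → take DB $7,632. Book value $26,715.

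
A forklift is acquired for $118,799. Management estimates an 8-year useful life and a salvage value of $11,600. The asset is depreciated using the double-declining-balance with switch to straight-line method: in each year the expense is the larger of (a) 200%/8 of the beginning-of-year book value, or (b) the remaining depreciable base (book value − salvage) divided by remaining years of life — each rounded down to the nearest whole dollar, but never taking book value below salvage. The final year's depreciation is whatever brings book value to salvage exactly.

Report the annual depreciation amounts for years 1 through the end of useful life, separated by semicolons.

$29,699; $22,275; $16,706; $12,529; $9,397; $7,048; $5,286; $4,259

Depreciable base = $118,799 − $11,600 = $107,199.
Year 1: DB = ⌊$118,799 × 200%/8⌋ = $29,699; SL = ⌊$107,199/8⌋ = $13,399 → take DB $29,699. Book value $89,100.
Year 2: DB = ⌊$89,100 × 200%/8⌋ = $22,275; SL = ⌊$77,500/7⌋ = $11,071 → take DB $22,275. Book value $66,825.
Year 3: DB = ⌊$66,825 × 200%/8⌋ = $16,706; SL = ⌊$55,225/6⌋ = $9,204 → take DB $16,706. Book value $50,119.
Year 4: DB = ⌊$50,119 × 200%/8⌋ = $12,529; SL = ⌊$38,519/5⌋ = $7,703 → take DB $12,529. Book value $37,590.
Year 5: DB = ⌊$37,590 × 200%/8⌋ = $9,397; SL = ⌊$25,990/4⌋ = $6,497 → take DB $9,397. Book value $28,193.
Year 6: DB = ⌊$28,193 × 200%/8⌋ = $7,048; SL = ⌊$16,593/3⌋ = $5,531 → take DB $7,048. Book value $21,145.
Year 7: DB = ⌊$21,145 × 200%/8⌋ = $5,286; SL = ⌊$9,545/2⌋ = $4,772 → take DB $5,286. Book value $15,859.
Year 8 (final): $15,859 − $11,600 = $4,259. Book value $11,600.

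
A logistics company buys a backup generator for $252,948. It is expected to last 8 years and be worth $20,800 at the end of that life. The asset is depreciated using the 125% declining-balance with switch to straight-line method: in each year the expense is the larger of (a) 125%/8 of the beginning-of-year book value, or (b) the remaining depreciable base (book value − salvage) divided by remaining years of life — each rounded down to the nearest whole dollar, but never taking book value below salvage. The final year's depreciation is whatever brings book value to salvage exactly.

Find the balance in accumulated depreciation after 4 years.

Depreciable base = $252,948 − $20,800 = $232,148.
Year 1: DB = ⌊$252,948 × 125%/8⌋ = $39,523; SL = ⌊$232,148/8⌋ = $29,018 → take DB $39,523. Book value $213,425.
Year 2: DB = ⌊$213,425 × 125%/8⌋ = $33,347; SL = ⌊$192,625/7⌋ = $27,517 → take DB $33,347. Book value $180,078.
Year 3: DB = ⌊$180,078 × 125%/8⌋ = $28,137; SL = ⌊$159,278/6⌋ = $26,546 → take DB $28,137. Book value $151,941.
Year 4: DB = ⌊$151,941 × 125%/8⌋ = $23,740; SL = ⌊$131,141/5⌋ = $26,228 → take SL $26,228. Book value $125,713.
Accumulated through year 4 = $252,948 − $125,713 = $127,235.

$127,235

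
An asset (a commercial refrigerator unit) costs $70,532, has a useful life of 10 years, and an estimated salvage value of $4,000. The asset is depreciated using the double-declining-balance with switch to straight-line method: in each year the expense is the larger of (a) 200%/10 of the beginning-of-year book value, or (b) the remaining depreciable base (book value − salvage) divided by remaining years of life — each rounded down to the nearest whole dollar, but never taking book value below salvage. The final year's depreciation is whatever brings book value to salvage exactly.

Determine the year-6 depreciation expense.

$4,622

Depreciable base = $70,532 − $4,000 = $66,532.
Year 1: DB = ⌊$70,532 × 200%/10⌋ = $14,106; SL = ⌊$66,532/10⌋ = $6,653 → take DB $14,106. Book value $56,426.
Year 2: DB = ⌊$56,426 × 200%/10⌋ = $11,285; SL = ⌊$52,426/9⌋ = $5,825 → take DB $11,285. Book value $45,141.
Year 3: DB = ⌊$45,141 × 200%/10⌋ = $9,028; SL = ⌊$41,141/8⌋ = $5,142 → take DB $9,028. Book value $36,113.
Year 4: DB = ⌊$36,113 × 200%/10⌋ = $7,222; SL = ⌊$32,113/7⌋ = $4,587 → take DB $7,222. Book value $28,891.
Year 5: DB = ⌊$28,891 × 200%/10⌋ = $5,778; SL = ⌊$24,891/6⌋ = $4,148 → take DB $5,778. Book value $23,113.
Year 6: DB = ⌊$23,113 × 200%/10⌋ = $4,622; SL = ⌊$19,113/5⌋ = $3,822 → take DB $4,622. Book value $18,491.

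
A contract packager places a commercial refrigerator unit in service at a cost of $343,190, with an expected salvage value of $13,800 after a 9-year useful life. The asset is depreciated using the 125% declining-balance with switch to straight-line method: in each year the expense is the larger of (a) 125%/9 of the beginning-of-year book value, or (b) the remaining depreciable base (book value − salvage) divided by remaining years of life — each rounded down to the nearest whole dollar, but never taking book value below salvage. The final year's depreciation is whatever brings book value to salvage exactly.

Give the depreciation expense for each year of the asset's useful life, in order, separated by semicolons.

Depreciable base = $343,190 − $13,800 = $329,390.
Year 1: DB = ⌊$343,190 × 125%/9⌋ = $47,665; SL = ⌊$329,390/9⌋ = $36,598 → take DB $47,665. Book value $295,525.
Year 2: DB = ⌊$295,525 × 125%/9⌋ = $41,045; SL = ⌊$281,725/8⌋ = $35,215 → take DB $41,045. Book value $254,480.
Year 3: DB = ⌊$254,480 × 125%/9⌋ = $35,344; SL = ⌊$240,680/7⌋ = $34,382 → take DB $35,344. Book value $219,136.
Year 4: DB = ⌊$219,136 × 125%/9⌋ = $30,435; SL = ⌊$205,336/6⌋ = $34,222 → take SL $34,222. Book value $184,914.
Year 5: DB = ⌊$184,914 × 125%/9⌋ = $25,682; SL = ⌊$171,114/5⌋ = $34,222 → take SL $34,222. Book value $150,692.
Year 6: DB = ⌊$150,692 × 125%/9⌋ = $20,929; SL = ⌊$136,892/4⌋ = $34,223 → take SL $34,223. Book value $116,469.
Year 7: DB = ⌊$116,469 × 125%/9⌋ = $16,176; SL = ⌊$102,669/3⌋ = $34,223 → take SL $34,223. Book value $82,246.
Year 8: DB = ⌊$82,246 × 125%/9⌋ = $11,423; SL = ⌊$68,446/2⌋ = $34,223 → take SL $34,223. Book value $48,023.
Year 9 (final): $48,023 − $13,800 = $34,223. Book value $13,800.

$47,665; $41,045; $35,344; $34,222; $34,222; $34,223; $34,223; $34,223; $34,223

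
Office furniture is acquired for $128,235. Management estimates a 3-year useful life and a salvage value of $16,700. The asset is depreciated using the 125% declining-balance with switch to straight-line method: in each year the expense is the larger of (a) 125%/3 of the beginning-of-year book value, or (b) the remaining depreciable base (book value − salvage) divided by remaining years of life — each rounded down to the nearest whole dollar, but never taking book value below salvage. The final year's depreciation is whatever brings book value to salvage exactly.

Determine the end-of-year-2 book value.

$43,636

Depreciable base = $128,235 − $16,700 = $111,535.
Year 1: DB = ⌊$128,235 × 125%/3⌋ = $53,431; SL = ⌊$111,535/3⌋ = $37,178 → take DB $53,431. Book value $74,804.
Year 2: DB = ⌊$74,804 × 125%/3⌋ = $31,168; SL = ⌊$58,104/2⌋ = $29,052 → take DB $31,168. Book value $43,636.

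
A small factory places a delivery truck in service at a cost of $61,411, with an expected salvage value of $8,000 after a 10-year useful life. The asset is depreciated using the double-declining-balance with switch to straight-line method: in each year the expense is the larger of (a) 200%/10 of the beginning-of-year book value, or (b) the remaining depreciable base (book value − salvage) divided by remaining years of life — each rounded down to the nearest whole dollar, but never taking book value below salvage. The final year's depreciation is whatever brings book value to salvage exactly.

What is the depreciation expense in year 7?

Depreciable base = $61,411 − $8,000 = $53,411.
Year 1: DB = ⌊$61,411 × 200%/10⌋ = $12,282; SL = ⌊$53,411/10⌋ = $5,341 → take DB $12,282. Book value $49,129.
Year 2: DB = ⌊$49,129 × 200%/10⌋ = $9,825; SL = ⌊$41,129/9⌋ = $4,569 → take DB $9,825. Book value $39,304.
Year 3: DB = ⌊$39,304 × 200%/10⌋ = $7,860; SL = ⌊$31,304/8⌋ = $3,913 → take DB $7,860. Book value $31,444.
Year 4: DB = ⌊$31,444 × 200%/10⌋ = $6,288; SL = ⌊$23,444/7⌋ = $3,349 → take DB $6,288. Book value $25,156.
Year 5: DB = ⌊$25,156 × 200%/10⌋ = $5,031; SL = ⌊$17,156/6⌋ = $2,859 → take DB $5,031. Book value $20,125.
Year 6: DB = ⌊$20,125 × 200%/10⌋ = $4,025; SL = ⌊$12,125/5⌋ = $2,425 → take DB $4,025. Book value $16,100.
Year 7: DB = ⌊$16,100 × 200%/10⌋ = $3,220; SL = ⌊$8,100/4⌋ = $2,025 → take DB $3,220. Book value $12,880.

$3,220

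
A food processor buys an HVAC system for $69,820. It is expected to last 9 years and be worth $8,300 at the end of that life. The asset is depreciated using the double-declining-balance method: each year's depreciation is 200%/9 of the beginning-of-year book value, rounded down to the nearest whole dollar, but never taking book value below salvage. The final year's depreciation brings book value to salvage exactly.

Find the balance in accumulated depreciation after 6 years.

Depreciable base = $69,820 − $8,300 = $61,520.
Year 1: ⌊$69,820 × 200%/9⌋ = $15,515. Book value $54,305.
Year 2: ⌊$54,305 × 200%/9⌋ = $12,067. Book value $42,238.
Year 3: ⌊$42,238 × 200%/9⌋ = $9,386. Book value $32,852.
Year 4: ⌊$32,852 × 200%/9⌋ = $7,300. Book value $25,552.
Year 5: ⌊$25,552 × 200%/9⌋ = $5,678. Book value $19,874.
Year 6: ⌊$19,874 × 200%/9⌋ = $4,416. Book value $15,458.
Accumulated through year 6 = $69,820 − $15,458 = $54,362.

$54,362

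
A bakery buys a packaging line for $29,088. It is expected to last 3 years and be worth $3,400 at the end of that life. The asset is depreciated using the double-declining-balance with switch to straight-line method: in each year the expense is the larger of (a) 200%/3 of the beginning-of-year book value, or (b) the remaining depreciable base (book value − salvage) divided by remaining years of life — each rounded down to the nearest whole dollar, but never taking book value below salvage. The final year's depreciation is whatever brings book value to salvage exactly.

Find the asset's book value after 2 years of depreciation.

$3,400

Depreciable base = $29,088 − $3,400 = $25,688.
Year 1: DB = ⌊$29,088 × 200%/3⌋ = $19,392; SL = ⌊$25,688/3⌋ = $8,562 → take DB $19,392. Book value $9,696.
Year 2: DB = ⌊$9,696 × 200%/3⌋ = $6,464; SL = ⌊$6,296/2⌋ = $3,148 → take DB $6,464, capped at $6,296. Book value $3,400.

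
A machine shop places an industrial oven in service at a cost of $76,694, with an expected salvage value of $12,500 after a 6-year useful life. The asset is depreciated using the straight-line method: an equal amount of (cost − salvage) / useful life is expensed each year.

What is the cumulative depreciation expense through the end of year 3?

$32,097

Depreciable base = $76,694 − $12,500 = $64,194.
Annual expense = $64,194 / 6 = $10,699.
End of year 1: book value $65,995.
End of year 2: book value $55,296.
End of year 3: book value $44,597.
Accumulated through year 3 = $76,694 − $44,597 = $32,097.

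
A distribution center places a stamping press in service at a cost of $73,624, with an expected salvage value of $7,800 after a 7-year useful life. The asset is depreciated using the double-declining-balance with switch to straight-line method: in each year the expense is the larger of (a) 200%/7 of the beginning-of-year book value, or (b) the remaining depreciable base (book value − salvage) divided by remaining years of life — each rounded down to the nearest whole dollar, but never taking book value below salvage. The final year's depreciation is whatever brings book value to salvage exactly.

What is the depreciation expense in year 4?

$7,666

Depreciable base = $73,624 − $7,800 = $65,824.
Year 1: DB = ⌊$73,624 × 200%/7⌋ = $21,035; SL = ⌊$65,824/7⌋ = $9,403 → take DB $21,035. Book value $52,589.
Year 2: DB = ⌊$52,589 × 200%/7⌋ = $15,025; SL = ⌊$44,789/6⌋ = $7,464 → take DB $15,025. Book value $37,564.
Year 3: DB = ⌊$37,564 × 200%/7⌋ = $10,732; SL = ⌊$29,764/5⌋ = $5,952 → take DB $10,732. Book value $26,832.
Year 4: DB = ⌊$26,832 × 200%/7⌋ = $7,666; SL = ⌊$19,032/4⌋ = $4,758 → take DB $7,666. Book value $19,166.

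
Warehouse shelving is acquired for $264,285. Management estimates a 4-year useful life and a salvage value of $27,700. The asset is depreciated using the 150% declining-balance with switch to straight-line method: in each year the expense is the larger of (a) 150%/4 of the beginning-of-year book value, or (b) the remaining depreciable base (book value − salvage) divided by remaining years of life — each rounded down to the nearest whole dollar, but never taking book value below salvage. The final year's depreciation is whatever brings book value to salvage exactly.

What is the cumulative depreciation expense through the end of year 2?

Depreciable base = $264,285 − $27,700 = $236,585.
Year 1: DB = ⌊$264,285 × 150%/4⌋ = $99,106; SL = ⌊$236,585/4⌋ = $59,146 → take DB $99,106. Book value $165,179.
Year 2: DB = ⌊$165,179 × 150%/4⌋ = $61,942; SL = ⌊$137,479/3⌋ = $45,826 → take DB $61,942. Book value $103,237.
Accumulated through year 2 = $264,285 − $103,237 = $161,048.

$161,048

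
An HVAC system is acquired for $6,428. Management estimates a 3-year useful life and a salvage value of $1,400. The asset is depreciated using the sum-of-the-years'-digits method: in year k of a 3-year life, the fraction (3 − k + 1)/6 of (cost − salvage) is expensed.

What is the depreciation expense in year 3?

$838

Depreciable base = $6,428 − $1,400 = $5,028.
Sum of the years' digits = 3+2+1 = 6.
Year 1: $5,028 × 3/6 = $2,514. Book value $3,914.
Year 2: $5,028 × 2/6 = $1,676. Book value $2,238.
Year 3: $5,028 × 1/6 = $838. Book value $1,400.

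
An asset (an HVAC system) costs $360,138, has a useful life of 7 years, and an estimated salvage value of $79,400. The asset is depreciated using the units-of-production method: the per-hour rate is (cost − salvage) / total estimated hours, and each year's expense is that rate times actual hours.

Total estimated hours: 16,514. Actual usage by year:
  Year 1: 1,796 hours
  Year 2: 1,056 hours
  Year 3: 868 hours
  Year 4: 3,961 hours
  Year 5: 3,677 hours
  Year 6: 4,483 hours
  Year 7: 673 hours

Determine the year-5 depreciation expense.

$62,509

Depreciable base = $360,138 − $79,400 = $280,738.
Rate = $280,738 / 16,514 hours = $17 per hour.
Year 1: 1,796 × $17 = $30,532. Book value $329,606.
Year 2: 1,056 × $17 = $17,952. Book value $311,654.
Year 3: 868 × $17 = $14,756. Book value $296,898.
Year 4: 3,961 × $17 = $67,337. Book value $229,561.
Year 5: 3,677 × $17 = $62,509. Book value $167,052.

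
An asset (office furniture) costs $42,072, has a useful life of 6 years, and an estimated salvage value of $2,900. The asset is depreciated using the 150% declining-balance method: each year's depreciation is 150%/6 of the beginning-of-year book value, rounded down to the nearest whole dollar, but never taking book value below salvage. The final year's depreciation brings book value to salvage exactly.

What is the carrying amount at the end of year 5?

Depreciable base = $42,072 − $2,900 = $39,172.
Year 1: ⌊$42,072 × 150%/6⌋ = $10,518. Book value $31,554.
Year 2: ⌊$31,554 × 150%/6⌋ = $7,888. Book value $23,666.
Year 3: ⌊$23,666 × 150%/6⌋ = $5,916. Book value $17,750.
Year 4: ⌊$17,750 × 150%/6⌋ = $4,437. Book value $13,313.
Year 5: ⌊$13,313 × 150%/6⌋ = $3,328. Book value $9,985.

$9,985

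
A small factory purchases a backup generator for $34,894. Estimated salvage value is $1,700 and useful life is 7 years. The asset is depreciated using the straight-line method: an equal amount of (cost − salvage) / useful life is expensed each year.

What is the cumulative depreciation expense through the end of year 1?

$4,742

Depreciable base = $34,894 − $1,700 = $33,194.
Annual expense = $33,194 / 7 = $4,742.
End of year 1: book value $30,152.
Accumulated through year 1 = $34,894 − $30,152 = $4,742.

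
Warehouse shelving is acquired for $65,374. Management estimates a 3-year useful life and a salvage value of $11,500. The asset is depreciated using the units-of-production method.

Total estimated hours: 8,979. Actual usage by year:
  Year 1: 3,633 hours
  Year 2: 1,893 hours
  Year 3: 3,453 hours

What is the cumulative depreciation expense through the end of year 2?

$33,156

Depreciable base = $65,374 − $11,500 = $53,874.
Rate = $53,874 / 8,979 hours = $6 per hour.
Year 1: 3,633 × $6 = $21,798. Book value $43,576.
Year 2: 1,893 × $6 = $11,358. Book value $32,218.
Accumulated through year 2 = $65,374 − $32,218 = $33,156.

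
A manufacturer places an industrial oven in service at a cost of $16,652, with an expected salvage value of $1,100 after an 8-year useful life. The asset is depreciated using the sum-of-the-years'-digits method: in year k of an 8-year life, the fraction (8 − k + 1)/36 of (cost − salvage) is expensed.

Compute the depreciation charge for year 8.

Depreciable base = $16,652 − $1,100 = $15,552.
Sum of the years' digits = 8+7+6+5+4+3+2+1 = 36.
Year 1: $15,552 × 8/36 = $3,456. Book value $13,196.
Year 2: $15,552 × 7/36 = $3,024. Book value $10,172.
Year 3: $15,552 × 6/36 = $2,592. Book value $7,580.
Year 4: $15,552 × 5/36 = $2,160. Book value $5,420.
Year 5: $15,552 × 4/36 = $1,728. Book value $3,692.
Year 6: $15,552 × 3/36 = $1,296. Book value $2,396.
Year 7: $15,552 × 2/36 = $864. Book value $1,532.
Year 8: $15,552 × 1/36 = $432. Book value $1,100.

$432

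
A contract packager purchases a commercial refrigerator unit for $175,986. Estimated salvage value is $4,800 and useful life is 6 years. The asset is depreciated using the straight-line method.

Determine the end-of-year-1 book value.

Depreciable base = $175,986 − $4,800 = $171,186.
Annual expense = $171,186 / 6 = $28,531.
End of year 1: book value $147,455.

$147,455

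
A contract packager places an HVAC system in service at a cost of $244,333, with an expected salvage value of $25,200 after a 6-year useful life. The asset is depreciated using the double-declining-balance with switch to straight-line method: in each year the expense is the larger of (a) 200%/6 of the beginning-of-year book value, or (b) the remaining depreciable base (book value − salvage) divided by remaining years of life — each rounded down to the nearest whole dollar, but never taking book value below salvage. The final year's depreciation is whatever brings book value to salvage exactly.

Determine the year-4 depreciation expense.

Depreciable base = $244,333 − $25,200 = $219,133.
Year 1: DB = ⌊$244,333 × 200%/6⌋ = $81,444; SL = ⌊$219,133/6⌋ = $36,522 → take DB $81,444. Book value $162,889.
Year 2: DB = ⌊$162,889 × 200%/6⌋ = $54,296; SL = ⌊$137,689/5⌋ = $27,537 → take DB $54,296. Book value $108,593.
Year 3: DB = ⌊$108,593 × 200%/6⌋ = $36,197; SL = ⌊$83,393/4⌋ = $20,848 → take DB $36,197. Book value $72,396.
Year 4: DB = ⌊$72,396 × 200%/6⌋ = $24,132; SL = ⌊$47,196/3⌋ = $15,732 → take DB $24,132. Book value $48,264.

$24,132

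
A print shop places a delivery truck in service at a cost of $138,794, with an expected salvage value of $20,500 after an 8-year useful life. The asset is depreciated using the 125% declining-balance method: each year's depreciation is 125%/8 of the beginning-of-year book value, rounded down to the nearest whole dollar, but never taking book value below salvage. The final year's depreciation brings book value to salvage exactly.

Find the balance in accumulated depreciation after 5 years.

$79,440

Depreciable base = $138,794 − $20,500 = $118,294.
Year 1: ⌊$138,794 × 125%/8⌋ = $21,686. Book value $117,108.
Year 2: ⌊$117,108 × 125%/8⌋ = $18,298. Book value $98,810.
Year 3: ⌊$98,810 × 125%/8⌋ = $15,439. Book value $83,371.
Year 4: ⌊$83,371 × 125%/8⌋ = $13,026. Book value $70,345.
Year 5: ⌊$70,345 × 125%/8⌋ = $10,991. Book value $59,354.
Accumulated through year 5 = $138,794 − $59,354 = $79,440.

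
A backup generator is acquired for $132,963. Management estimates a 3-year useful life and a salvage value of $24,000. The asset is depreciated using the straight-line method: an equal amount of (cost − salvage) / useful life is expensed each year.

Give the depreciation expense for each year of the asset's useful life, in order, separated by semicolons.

$36,321; $36,321; $36,321

Depreciable base = $132,963 − $24,000 = $108,963.
Annual expense = $108,963 / 3 = $36,321.
End of year 1: book value $96,642.
End of year 2: book value $60,321.
End of year 3: book value $24,000.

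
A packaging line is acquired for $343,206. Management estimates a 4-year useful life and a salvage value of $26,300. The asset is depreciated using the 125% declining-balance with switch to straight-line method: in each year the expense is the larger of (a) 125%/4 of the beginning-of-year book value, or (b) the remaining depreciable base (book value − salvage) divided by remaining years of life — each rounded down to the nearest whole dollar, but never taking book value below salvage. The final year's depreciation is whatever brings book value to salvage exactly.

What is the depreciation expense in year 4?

Depreciable base = $343,206 − $26,300 = $316,906.
Year 1: DB = ⌊$343,206 × 125%/4⌋ = $107,251; SL = ⌊$316,906/4⌋ = $79,226 → take DB $107,251. Book value $235,955.
Year 2: DB = ⌊$235,955 × 125%/4⌋ = $73,735; SL = ⌊$209,655/3⌋ = $69,885 → take DB $73,735. Book value $162,220.
Year 3: DB = ⌊$162,220 × 125%/4⌋ = $50,693; SL = ⌊$135,920/2⌋ = $67,960 → take SL $67,960. Book value $94,260.
Year 4 (final): $94,260 − $26,300 = $67,960. Book value $26,300.

$67,960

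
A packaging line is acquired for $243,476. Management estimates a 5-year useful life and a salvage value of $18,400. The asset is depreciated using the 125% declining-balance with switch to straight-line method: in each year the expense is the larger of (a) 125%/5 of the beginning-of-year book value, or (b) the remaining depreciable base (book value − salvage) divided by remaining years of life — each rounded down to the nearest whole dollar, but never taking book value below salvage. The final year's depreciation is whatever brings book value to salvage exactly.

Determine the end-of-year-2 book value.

$136,956

Depreciable base = $243,476 − $18,400 = $225,076.
Year 1: DB = ⌊$243,476 × 125%/5⌋ = $60,869; SL = ⌊$225,076/5⌋ = $45,015 → take DB $60,869. Book value $182,607.
Year 2: DB = ⌊$182,607 × 125%/5⌋ = $45,651; SL = ⌊$164,207/4⌋ = $41,051 → take DB $45,651. Book value $136,956.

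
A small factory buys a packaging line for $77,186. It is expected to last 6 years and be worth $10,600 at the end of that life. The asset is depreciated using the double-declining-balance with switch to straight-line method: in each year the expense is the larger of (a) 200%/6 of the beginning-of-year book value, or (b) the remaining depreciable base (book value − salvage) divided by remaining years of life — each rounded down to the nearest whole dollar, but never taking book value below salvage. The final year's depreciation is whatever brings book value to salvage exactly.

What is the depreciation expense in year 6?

$0

Depreciable base = $77,186 − $10,600 = $66,586.
Year 1: DB = ⌊$77,186 × 200%/6⌋ = $25,728; SL = ⌊$66,586/6⌋ = $11,097 → take DB $25,728. Book value $51,458.
Year 2: DB = ⌊$51,458 × 200%/6⌋ = $17,152; SL = ⌊$40,858/5⌋ = $8,171 → take DB $17,152. Book value $34,306.
Year 3: DB = ⌊$34,306 × 200%/6⌋ = $11,435; SL = ⌊$23,706/4⌋ = $5,926 → take DB $11,435. Book value $22,871.
Year 4: DB = ⌊$22,871 × 200%/6⌋ = $7,623; SL = ⌊$12,271/3⌋ = $4,090 → take DB $7,623. Book value $15,248.
Year 5: DB = ⌊$15,248 × 200%/6⌋ = $5,082; SL = ⌊$4,648/2⌋ = $2,324 → take DB $5,082, capped at $4,648. Book value $10,600.
Year 6 (final): $10,600 − $10,600 = $0. Book value $10,600.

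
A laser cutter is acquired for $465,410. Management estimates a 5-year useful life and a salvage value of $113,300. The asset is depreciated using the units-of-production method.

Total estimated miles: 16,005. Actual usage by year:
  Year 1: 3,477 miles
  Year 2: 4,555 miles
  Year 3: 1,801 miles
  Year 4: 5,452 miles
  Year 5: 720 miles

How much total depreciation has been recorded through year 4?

Depreciable base = $465,410 − $113,300 = $352,110.
Rate = $352,110 / 16,005 miles = $22 per mile.
Year 1: 3,477 × $22 = $76,494. Book value $388,916.
Year 2: 4,555 × $22 = $100,210. Book value $288,706.
Year 3: 1,801 × $22 = $39,622. Book value $249,084.
Year 4: 5,452 × $22 = $119,944. Book value $129,140.
Accumulated through year 4 = $465,410 − $129,140 = $336,270.

$336,270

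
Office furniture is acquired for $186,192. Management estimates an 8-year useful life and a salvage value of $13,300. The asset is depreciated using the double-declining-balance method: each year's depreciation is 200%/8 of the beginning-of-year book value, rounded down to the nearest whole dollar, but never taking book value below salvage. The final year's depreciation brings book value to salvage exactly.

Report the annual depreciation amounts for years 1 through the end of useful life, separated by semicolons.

Depreciable base = $186,192 − $13,300 = $172,892.
Year 1: ⌊$186,192 × 200%/8⌋ = $46,548. Book value $139,644.
Year 2: ⌊$139,644 × 200%/8⌋ = $34,911. Book value $104,733.
Year 3: ⌊$104,733 × 200%/8⌋ = $26,183. Book value $78,550.
Year 4: ⌊$78,550 × 200%/8⌋ = $19,637. Book value $58,913.
Year 5: ⌊$58,913 × 200%/8⌋ = $14,728. Book value $44,185.
Year 6: ⌊$44,185 × 200%/8⌋ = $11,046. Book value $33,139.
Year 7: ⌊$33,139 × 200%/8⌋ = $8,284. Book value $24,855.
Year 8 (final): $24,855 − $13,300 = $11,555. Book value $13,300.

$46,548; $34,911; $26,183; $19,637; $14,728; $11,046; $8,284; $11,555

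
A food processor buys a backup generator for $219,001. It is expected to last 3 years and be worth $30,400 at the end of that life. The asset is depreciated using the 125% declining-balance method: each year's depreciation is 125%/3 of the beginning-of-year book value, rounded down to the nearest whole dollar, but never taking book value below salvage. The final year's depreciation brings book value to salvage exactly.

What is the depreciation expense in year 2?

$53,229

Depreciable base = $219,001 − $30,400 = $188,601.
Year 1: ⌊$219,001 × 125%/3⌋ = $91,250. Book value $127,751.
Year 2: ⌊$127,751 × 125%/3⌋ = $53,229. Book value $74,522.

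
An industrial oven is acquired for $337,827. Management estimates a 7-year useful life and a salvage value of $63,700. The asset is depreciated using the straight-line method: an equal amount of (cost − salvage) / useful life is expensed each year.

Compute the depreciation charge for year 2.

Depreciable base = $337,827 − $63,700 = $274,127.
Annual expense = $274,127 / 7 = $39,161.

$39,161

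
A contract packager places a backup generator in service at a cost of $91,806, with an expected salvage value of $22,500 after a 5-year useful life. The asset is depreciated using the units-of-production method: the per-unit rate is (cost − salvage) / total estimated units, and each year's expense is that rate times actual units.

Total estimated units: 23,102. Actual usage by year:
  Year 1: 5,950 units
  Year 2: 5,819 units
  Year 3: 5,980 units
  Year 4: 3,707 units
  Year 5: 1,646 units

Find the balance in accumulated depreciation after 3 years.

Depreciable base = $91,806 − $22,500 = $69,306.
Rate = $69,306 / 23,102 units = $3 per unit.
Year 1: 5,950 × $3 = $17,850. Book value $73,956.
Year 2: 5,819 × $3 = $17,457. Book value $56,499.
Year 3: 5,980 × $3 = $17,940. Book value $38,559.
Accumulated through year 3 = $91,806 − $38,559 = $53,247.

$53,247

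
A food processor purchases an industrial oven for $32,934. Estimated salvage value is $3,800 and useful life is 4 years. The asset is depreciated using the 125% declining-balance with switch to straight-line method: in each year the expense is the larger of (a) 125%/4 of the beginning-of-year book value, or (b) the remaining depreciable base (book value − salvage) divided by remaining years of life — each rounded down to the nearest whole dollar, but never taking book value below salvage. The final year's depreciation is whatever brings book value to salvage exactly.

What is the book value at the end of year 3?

$9,684

Depreciable base = $32,934 − $3,800 = $29,134.
Year 1: DB = ⌊$32,934 × 125%/4⌋ = $10,291; SL = ⌊$29,134/4⌋ = $7,283 → take DB $10,291. Book value $22,643.
Year 2: DB = ⌊$22,643 × 125%/4⌋ = $7,075; SL = ⌊$18,843/3⌋ = $6,281 → take DB $7,075. Book value $15,568.
Year 3: DB = ⌊$15,568 × 125%/4⌋ = $4,865; SL = ⌊$11,768/2⌋ = $5,884 → take SL $5,884. Book value $9,684.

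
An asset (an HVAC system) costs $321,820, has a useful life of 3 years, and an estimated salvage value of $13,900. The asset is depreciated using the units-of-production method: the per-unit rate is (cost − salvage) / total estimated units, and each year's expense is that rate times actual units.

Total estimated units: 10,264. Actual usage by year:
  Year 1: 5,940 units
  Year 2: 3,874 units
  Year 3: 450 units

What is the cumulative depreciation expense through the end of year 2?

$294,420

Depreciable base = $321,820 − $13,900 = $307,920.
Rate = $307,920 / 10,264 units = $30 per unit.
Year 1: 5,940 × $30 = $178,200. Book value $143,620.
Year 2: 3,874 × $30 = $116,220. Book value $27,400.
Accumulated through year 2 = $321,820 − $27,400 = $294,420.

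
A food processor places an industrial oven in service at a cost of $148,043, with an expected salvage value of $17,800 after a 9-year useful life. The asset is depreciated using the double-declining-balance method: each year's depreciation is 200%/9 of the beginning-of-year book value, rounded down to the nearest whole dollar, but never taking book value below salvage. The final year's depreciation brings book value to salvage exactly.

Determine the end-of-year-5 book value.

Depreciable base = $148,043 − $17,800 = $130,243.
Year 1: ⌊$148,043 × 200%/9⌋ = $32,898. Book value $115,145.
Year 2: ⌊$115,145 × 200%/9⌋ = $25,587. Book value $89,558.
Year 3: ⌊$89,558 × 200%/9⌋ = $19,901. Book value $69,657.
Year 4: ⌊$69,657 × 200%/9⌋ = $15,479. Book value $54,178.
Year 5: ⌊$54,178 × 200%/9⌋ = $12,039. Book value $42,139.

$42,139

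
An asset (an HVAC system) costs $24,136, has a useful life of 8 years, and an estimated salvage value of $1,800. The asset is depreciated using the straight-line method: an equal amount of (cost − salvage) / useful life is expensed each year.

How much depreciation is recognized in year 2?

Depreciable base = $24,136 − $1,800 = $22,336.
Annual expense = $22,336 / 8 = $2,792.

$2,792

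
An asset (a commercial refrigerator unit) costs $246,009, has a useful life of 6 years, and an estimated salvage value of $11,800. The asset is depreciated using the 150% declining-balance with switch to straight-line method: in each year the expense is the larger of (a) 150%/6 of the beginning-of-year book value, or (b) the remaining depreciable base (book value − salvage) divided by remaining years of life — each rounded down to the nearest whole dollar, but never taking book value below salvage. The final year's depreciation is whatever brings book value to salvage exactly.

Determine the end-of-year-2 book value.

Depreciable base = $246,009 − $11,800 = $234,209.
Year 1: DB = ⌊$246,009 × 150%/6⌋ = $61,502; SL = ⌊$234,209/6⌋ = $39,034 → take DB $61,502. Book value $184,507.
Year 2: DB = ⌊$184,507 × 150%/6⌋ = $46,126; SL = ⌊$172,707/5⌋ = $34,541 → take DB $46,126. Book value $138,381.

$138,381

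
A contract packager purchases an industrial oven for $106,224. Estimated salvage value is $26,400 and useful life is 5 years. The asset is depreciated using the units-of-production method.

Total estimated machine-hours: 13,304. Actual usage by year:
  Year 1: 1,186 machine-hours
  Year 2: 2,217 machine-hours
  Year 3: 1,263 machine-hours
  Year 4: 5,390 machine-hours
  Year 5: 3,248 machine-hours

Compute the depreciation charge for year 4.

Depreciable base = $106,224 − $26,400 = $79,824.
Rate = $79,824 / 13,304 machine-hours = $6 per machine-hour.
Year 1: 1,186 × $6 = $7,116. Book value $99,108.
Year 2: 2,217 × $6 = $13,302. Book value $85,806.
Year 3: 1,263 × $6 = $7,578. Book value $78,228.
Year 4: 5,390 × $6 = $32,340. Book value $45,888.

$32,340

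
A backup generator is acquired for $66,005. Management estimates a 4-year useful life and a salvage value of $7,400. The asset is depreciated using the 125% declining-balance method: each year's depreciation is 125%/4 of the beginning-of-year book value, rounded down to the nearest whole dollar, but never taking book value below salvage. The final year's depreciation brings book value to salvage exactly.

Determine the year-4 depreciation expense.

$14,050

Depreciable base = $66,005 − $7,400 = $58,605.
Year 1: ⌊$66,005 × 125%/4⌋ = $20,626. Book value $45,379.
Year 2: ⌊$45,379 × 125%/4⌋ = $14,180. Book value $31,199.
Year 3: ⌊$31,199 × 125%/4⌋ = $9,749. Book value $21,450.
Year 4 (final): $21,450 − $7,400 = $14,050. Book value $7,400.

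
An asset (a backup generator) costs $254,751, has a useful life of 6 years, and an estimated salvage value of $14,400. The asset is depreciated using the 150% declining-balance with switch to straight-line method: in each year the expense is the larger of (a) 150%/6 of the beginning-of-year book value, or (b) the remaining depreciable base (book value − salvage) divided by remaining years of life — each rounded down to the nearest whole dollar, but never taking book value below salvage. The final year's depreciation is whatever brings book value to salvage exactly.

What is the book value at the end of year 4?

$76,450

Depreciable base = $254,751 − $14,400 = $240,351.
Year 1: DB = ⌊$254,751 × 150%/6⌋ = $63,687; SL = ⌊$240,351/6⌋ = $40,058 → take DB $63,687. Book value $191,064.
Year 2: DB = ⌊$191,064 × 150%/6⌋ = $47,766; SL = ⌊$176,664/5⌋ = $35,332 → take DB $47,766. Book value $143,298.
Year 3: DB = ⌊$143,298 × 150%/6⌋ = $35,824; SL = ⌊$128,898/4⌋ = $32,224 → take DB $35,824. Book value $107,474.
Year 4: DB = ⌊$107,474 × 150%/6⌋ = $26,868; SL = ⌊$93,074/3⌋ = $31,024 → take SL $31,024. Book value $76,450.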